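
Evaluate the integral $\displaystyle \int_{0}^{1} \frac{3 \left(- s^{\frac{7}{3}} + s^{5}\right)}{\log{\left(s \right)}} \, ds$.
$\log{\left(\frac{729}{125} \right)}$

Replace the exponent $5$ by a parameter $a$: let $I(a) = \int_{0}^{1} \frac{3 \left(- s^{\frac{7}{3}} + s^{a}\right)}{\log{\left(s \right)}} \, ds$.

Since $\dfrac{\partial}{\partial a}\,s^{a} = s^{a} \ln s$, the $\ln s$ in the denominator cancels and
$$\frac{dI}{da} = \int_{0}^{1} 3 s^{a} \, ds = 3 \left[\frac{s^{a+1}}{a+1}\right]_0^1 = \frac{3}{a + 1}.$$

Integrating with respect to $a$ gives $I(a) = \log{\left(\frac{27 \left(a + 1\right)^{3}}{1000} \right)} + C$.

At $a = \frac{7}{3}$ the integrand is identically $0$, so $I(\frac{7}{3}) = 0$. The closed form gives $0$, hence $C = 0$.

Setting $a = 5$:
$$I = \log{\left(\frac{729}{125} \right)}.$$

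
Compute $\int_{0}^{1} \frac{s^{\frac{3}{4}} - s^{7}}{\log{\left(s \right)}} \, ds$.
$\log{\left(\frac{7}{32} \right)}$

Replace the exponent $\frac{3}{4}$ by a parameter $a$: let $I(a) = \int_{0}^{1} \frac{- s^{7} + s^{a}}{\log{\left(s \right)}} \, ds$.

Since $\dfrac{\partial}{\partial a}\,s^{a} = s^{a} \ln s$, the $\ln s$ in the denominator cancels and
$$\frac{dI}{da} = \int_{0}^{1} s^{a} \, ds = \left[\frac{s^{a+1}}{a+1}\right]_0^1 = \frac{1}{a + 1}.$$

Integrating with respect to $a$ gives $I(a) = \log{\left(\frac{a}{8} + \frac{1}{8} \right)} + C$.

At $a = 7$ the integrand is identically $0$, so $I(7) = 0$. The closed form gives $0$, hence $C = 0$.

Setting $a = \frac{3}{4}$:
$$I = \log{\left(\frac{7}{32} \right)}.$$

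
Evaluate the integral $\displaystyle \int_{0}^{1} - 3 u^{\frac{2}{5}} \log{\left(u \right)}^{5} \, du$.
$\frac{5625000}{117649}$

Start from the elementary integral
$$J(a) = \int_{0}^{1} - 3 u^{a} \, du = - \frac{3}{a + 1}.$$

Differentiating under the integral sign brings down a factor of $\ln u$:
$$\frac{dJ}{da} = \int_{0}^{1} - 3 u^{a} \log{\left(u \right)} \, du = \frac{3}{\left(a + 1\right)^{2}}.$$

Repeating $5$ times in total — each differentiation brings down another $\ln u$ — gives
$$\frac{d^{5}J}{da^{5}} = \int_{0}^{1} - 3 u^{a} \log{\left(u \right)}^{5} \, du = \frac{360}{\left(a + 1\right)^{6}},$$
and the integrand here is exactly the target integrand, so $I = \frac{360}{\left(a + 1\right)^{6}}$.

Setting $a = \frac{2}{5}$:
$$I = \frac{5625000}{117649}.$$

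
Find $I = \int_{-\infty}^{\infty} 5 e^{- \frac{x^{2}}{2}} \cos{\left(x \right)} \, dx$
$\frac{5 \sqrt{2} \sqrt{\pi}}{e^{\frac{1}{2}}}$

Let $b$ denote the cosine frequency and define $I(b) = \int_{-\infty}^{\infty} 5 e^{- \frac{x^{2}}{2}} \cos{\left(b x \right)} \, dx$.

Differentiating under the integral sign,
$$I'(b) = \int_{-\infty}^{\infty} - 5 x e^{- \frac{x^{2}}{2}} \sin{\left(b x \right)} \, dx.$$

Integrate $\int_{-\infty}^{\infty} x \sin(b x)\, e^{- \frac{x^{2}}{2}}\, dx$ by parts with $u = \sin(b x)$ and $dv = x\, e^{- \frac{x^{2}}{2}}\, dx$, giving $v = - e^{- \frac{x^{2}}{2}}$. The boundary term vanishes and
$$\int_{-\infty}^{\infty} x \sin(b x)\, e^{- \frac{x^{2}}{2}}\, dx = b \int_{-\infty}^{\infty} \cos(b x)\, e^{- \frac{x^{2}}{2}}\, dx,$$
so $I'(b) = - b\, I(b)$.

This is a separable first-order ODE; solving with the initial condition $I(0) = \int_{-\infty}^{\infty} 5 e^{- \frac{x^{2}}{2}}\,dx = 5 \sqrt{2} \sqrt{\pi}$ gives
$$I(b) = 5 \sqrt{2} \sqrt{\pi} e^{- \frac{b^{2}}{2}}.$$

Setting $b = 1$:
$$I = \frac{5 \sqrt{2} \sqrt{\pi}}{e^{\frac{1}{2}}}.$$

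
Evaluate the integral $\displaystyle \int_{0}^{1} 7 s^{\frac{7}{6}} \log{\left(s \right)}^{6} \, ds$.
$\frac{1410877440}{62748517}$

Consider the simpler parametrised integral
$$J(a) = \int_{0}^{1} 7 s^{a} \, ds = \frac{7}{a + 1}.$$

Differentiating under the integral sign brings down a factor of $\ln s$:
$$\frac{dJ}{da} = \int_{0}^{1} 7 s^{a} \log{\left(s \right)} \, ds = - \frac{7}{\left(a + 1\right)^{2}}.$$

Repeating $6$ times in total — each differentiation brings down another $\ln s$ — gives
$$\frac{d^{6}J}{da^{6}} = \int_{0}^{1} 7 s^{a} \log{\left(s \right)}^{6} \, ds = \frac{5040}{\left(a + 1\right)^{7}},$$
and the integrand here is exactly the target integrand, so $I = \frac{5040}{\left(a + 1\right)^{7}}$.

Setting $a = \frac{7}{6}$:
$$I = \frac{1410877440}{62748517}.$$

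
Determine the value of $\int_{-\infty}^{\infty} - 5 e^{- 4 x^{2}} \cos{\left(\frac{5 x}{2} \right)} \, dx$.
$- \frac{5 \sqrt{\pi}}{2 e^{\frac{25}{64}}}$

Define $I(b) = \int_{-\infty}^{\infty} - 5 e^{- 4 x^{2}} \cos{\left(b x \right)} \, dx$.

Differentiating under the integral sign,
$$I'(b) = \int_{-\infty}^{\infty} 5 x e^{- 4 x^{2}} \sin{\left(b x \right)} \, dx.$$

Integrate $\int_{-\infty}^{\infty} x \sin(b x)\, e^{- 4 x^{2}}\, dx$ by parts with $u = \sin(b x)$ and $dv = x\, e^{- 4 x^{2}}\, dx$, giving $v = - \frac{e^{- 4 x^{2}}}{8}$. The boundary term vanishes and
$$\int_{-\infty}^{\infty} x \sin(b x)\, e^{- 4 x^{2}}\, dx = \frac{b}{8} \int_{-\infty}^{\infty} \cos(b x)\, e^{- 4 x^{2}}\, dx,$$
so $I'(b) = - \frac{b}{8}\, I(b)$.

This is a separable first-order ODE; solving with the initial condition $I(0) = \int_{-\infty}^{\infty} - 5 e^{- 4 x^{2}}\,dx = - \frac{5 \sqrt{\pi}}{2}$ gives
$$I(b) = - \frac{5 \sqrt{\pi} e^{- \frac{b^{2}}{16}}}{2}.$$

Setting $b = \frac{5}{2}$:
$$I = - \frac{5 \sqrt{\pi}}{2 e^{\frac{25}{64}}}.$$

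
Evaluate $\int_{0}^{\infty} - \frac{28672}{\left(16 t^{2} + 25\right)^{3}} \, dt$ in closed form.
$- \frac{1344 \pi}{3125}$

Start from the standard arctangent integral
$$J(a) = \int_{0}^{\infty} - \frac{7}{a^{2} + t^{2}} \, dt = - \frac{7 \pi}{2 a}.$$

Differentiating under the integral sign with respect to $a$,
$$\frac{dJ}{da} = \int_{0}^{\infty} \frac{14 a}{\left(a^{2} + t^{2}\right)^{2}} \, dt = \frac{7 \pi}{2 a^{2}},$$
so $\int_{0}^{\infty} - \frac{7}{\left(a^{2} + t^{2}\right)^{2}} \, dt = - \frac{7 \pi}{4 a^{3}}$.

Repeating — each differentiation of $1/(t^2+a^2)^j$ produces $-2ja/(t^2+a^2)^{j+1}$ — and dividing through by $-2ja$ at each step yields, after $2$ differentiations in total,
$$\int_{0}^{\infty} - \frac{7}{\left(a^{2} + t^{2}\right)^{3}} \, dt = - \frac{21 \pi}{16 a^{5}}.$$

Setting $a = \frac{5}{4}$:
$$I = - \frac{1344 \pi}{3125}.$$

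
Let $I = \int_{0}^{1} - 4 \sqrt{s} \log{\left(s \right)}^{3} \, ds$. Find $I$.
$\frac{128}{27}$

Start from the elementary integral
$$J(a) = \int_{0}^{1} - 4 s^{a} \, ds = - \frac{4}{a + 1}.$$

Differentiating under the integral sign brings down a factor of $\ln s$:
$$\frac{dJ}{da} = \int_{0}^{1} - 4 s^{a} \log{\left(s \right)} \, ds = \frac{4}{\left(a + 1\right)^{2}}.$$

Repeating $3$ times in total — each differentiation brings down another $\ln s$ — gives
$$\frac{d^{3}J}{da^{3}} = \int_{0}^{1} - 4 s^{a} \log{\left(s \right)}^{3} \, ds = \frac{24}{\left(a + 1\right)^{4}},$$
and the integrand here is exactly the target integrand, so $I = \frac{24}{\left(a + 1\right)^{4}}$.

Setting $a = \frac{1}{2}$:
$$I = \frac{128}{27}.$$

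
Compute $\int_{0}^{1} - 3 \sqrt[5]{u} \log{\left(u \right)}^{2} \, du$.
$- \frac{125}{36}$

Start from the elementary integral
$$J(a) = \int_{0}^{1} - 3 u^{a} \, du = - \frac{3}{a + 1}.$$

Differentiating under the integral sign brings down a factor of $\ln u$:
$$\frac{dJ}{da} = \int_{0}^{1} - 3 u^{a} \log{\left(u \right)} \, du = \frac{3}{\left(a + 1\right)^{2}}.$$

Repeating twice in total — each differentiation brings down another $\ln u$ — gives
$$\frac{d^{2}J}{da^{2}} = \int_{0}^{1} - 3 u^{a} \log{\left(u \right)}^{2} \, du = - \frac{6}{\left(a + 1\right)^{3}},$$
and the integrand here is exactly the target integrand, so $I = - \frac{6}{\left(a + 1\right)^{3}}$.

Setting $a = \frac{1}{5}$:
$$I = - \frac{125}{36}.$$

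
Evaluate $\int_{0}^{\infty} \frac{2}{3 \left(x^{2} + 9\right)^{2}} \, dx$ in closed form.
$\frac{\pi}{162}$

Recall the elementary integral
$$J(a) = \int_{0}^{\infty} \frac{2}{3 \left(a^{2} + x^{2}\right)} \, dx = \frac{\pi}{3 a}.$$

Differentiating under the integral sign with respect to $a$,
$$\frac{dJ}{da} = \int_{0}^{\infty} - \frac{4 a}{3 \left(a^{2} + x^{2}\right)^{2}} \, dx = - \frac{\pi}{3 a^{2}},$$
so $\int_{0}^{\infty} \frac{2}{3 \left(a^{2} + x^{2}\right)^{2}} \, dx = \frac{\pi}{6 a^{3}}$.

Setting $a = 3$:
$$I = \frac{\pi}{162}.$$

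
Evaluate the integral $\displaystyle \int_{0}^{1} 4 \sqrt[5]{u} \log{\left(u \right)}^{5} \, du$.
$- \frac{78125}{486}$

Start from the elementary integral
$$J(a) = \int_{0}^{1} 4 u^{a} \, du = \frac{4}{a + 1}.$$

Differentiating under the integral sign brings down a factor of $\ln u$:
$$\frac{dJ}{da} = \int_{0}^{1} 4 u^{a} \log{\left(u \right)} \, du = - \frac{4}{\left(a + 1\right)^{2}}.$$

Repeating $5$ times in total — each differentiation brings down another $\ln u$ — gives
$$\frac{d^{5}J}{da^{5}} = \int_{0}^{1} 4 u^{a} \log{\left(u \right)}^{5} \, du = - \frac{480}{\left(a + 1\right)^{6}},$$
and the integrand here is exactly the target integrand, so $I = - \frac{480}{\left(a + 1\right)^{6}}$.

Setting $a = \frac{1}{5}$:
$$I = - \frac{78125}{486}.$$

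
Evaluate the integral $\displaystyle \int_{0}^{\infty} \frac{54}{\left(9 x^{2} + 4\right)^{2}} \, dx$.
$\frac{9 \pi}{16}$

Begin with the known result
$$J(a) = \int_{0}^{\infty} \frac{2}{3 \left(a^{2} + x^{2}\right)} \, dx = \frac{\pi}{3 a}.$$

Differentiating under the integral sign with respect to $a$,
$$\frac{dJ}{da} = \int_{0}^{\infty} - \frac{4 a}{3 \left(a^{2} + x^{2}\right)^{2}} \, dx = - \frac{\pi}{3 a^{2}},$$
so $\int_{0}^{\infty} \frac{2}{3 \left(a^{2} + x^{2}\right)^{2}} \, dx = \frac{\pi}{6 a^{3}}$.

Setting $a = \frac{2}{3}$:
$$I = \frac{9 \pi}{16}.$$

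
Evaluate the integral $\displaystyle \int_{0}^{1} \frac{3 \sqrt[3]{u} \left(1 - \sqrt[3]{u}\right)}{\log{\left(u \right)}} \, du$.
$\log{\left(\frac{64}{125} \right)}$

Introduce a parameter $a$ in the exponent: let $I(a) = \int_{0}^{1} \frac{3 \left(- u^{\frac{2}{3}} + u^{a}\right)}{\log{\left(u \right)}} \, du$.

Since $\dfrac{\partial}{\partial a}\,u^{a} = u^{a} \ln u$, the $\ln u$ in the denominator cancels and
$$\frac{dI}{da} = \int_{0}^{1} 3 u^{a} \, du = 3 \left[\frac{u^{a+1}}{a+1}\right]_0^1 = \frac{3}{a + 1}.$$

Integrating with respect to $a$ gives $I(a) = \log{\left(\frac{27 \left(a + 1\right)^{3}}{125} \right)} + C$.

At $a = \frac{2}{3}$ the integrand is identically $0$, so $I(\frac{2}{3}) = 0$. The closed form gives $0$, hence $C = 0$.

Setting $a = \frac{1}{3}$:
$$I = \log{\left(\frac{64}{125} \right)}.$$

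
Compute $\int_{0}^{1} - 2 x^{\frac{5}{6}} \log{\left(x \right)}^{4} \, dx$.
$- \frac{373248}{161051}$

Start from the elementary integral
$$J(a) = \int_{0}^{1} - 2 x^{a} \, dx = - \frac{2}{a + 1}.$$

Differentiating under the integral sign brings down a factor of $\ln x$:
$$\frac{dJ}{da} = \int_{0}^{1} - 2 x^{a} \log{\left(x \right)} \, dx = \frac{2}{\left(a + 1\right)^{2}}.$$

Repeating $4$ times in total — each differentiation brings down another $\ln x$ — gives
$$\frac{d^{4}J}{da^{4}} = \int_{0}^{1} - 2 x^{a} \log{\left(x \right)}^{4} \, dx = - \frac{48}{\left(a + 1\right)^{5}},$$
and the integrand here is exactly the target integrand, so $I = - \frac{48}{\left(a + 1\right)^{5}}$.

Setting $a = \frac{5}{6}$:
$$I = - \frac{373248}{161051}.$$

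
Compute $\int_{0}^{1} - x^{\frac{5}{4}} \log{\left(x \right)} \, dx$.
$\frac{16}{81}$

Start from the elementary integral
$$J(a) = \int_{0}^{1} - x^{a} \, dx = - \frac{1}{a + 1}.$$

Differentiating under the integral sign brings down a factor of $\ln x$:
$$\frac{dJ}{da} = \int_{0}^{1} - x^{a} \log{\left(x \right)} \, dx = \frac{1}{\left(a + 1\right)^{2}}.$$

The integral on the left is $I$, so $I = \frac{1}{\left(a + 1\right)^{2}}$.

Setting $a = \frac{5}{4}$:
$$I = \frac{16}{81}.$$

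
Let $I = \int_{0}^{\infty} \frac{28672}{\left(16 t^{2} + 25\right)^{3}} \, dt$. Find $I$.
$\frac{1344 \pi}{3125}$

Begin with the known result
$$J(a) = \int_{0}^{\infty} \frac{7}{a^{2} + t^{2}} \, dt = \frac{7 \pi}{2 a}.$$

Differentiating under the integral sign with respect to $a$,
$$\frac{dJ}{da} = \int_{0}^{\infty} - \frac{14 a}{\left(a^{2} + t^{2}\right)^{2}} \, dt = - \frac{7 \pi}{2 a^{2}},$$
so $\int_{0}^{\infty} \frac{7}{\left(a^{2} + t^{2}\right)^{2}} \, dt = \frac{7 \pi}{4 a^{3}}$.

Repeating — each differentiation of $1/(t^2+a^2)^j$ produces $-2ja/(t^2+a^2)^{j+1}$ — and dividing through by $-2ja$ at each step yields, after $2$ differentiations in total,
$$\int_{0}^{\infty} \frac{7}{\left(a^{2} + t^{2}\right)^{3}} \, dt = \frac{21 \pi}{16 a^{5}}.$$

Setting $a = \frac{5}{4}$:
$$I = \frac{1344 \pi}{3125}.$$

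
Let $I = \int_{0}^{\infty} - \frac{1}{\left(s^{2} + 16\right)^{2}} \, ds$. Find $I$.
$- \frac{\pi}{256}$

Begin with the known result
$$J(a) = \int_{0}^{\infty} - \frac{1}{a^{2} + s^{2}} \, ds = - \frac{\pi}{2 a}.$$

Differentiating under the integral sign with respect to $a$,
$$\frac{dJ}{da} = \int_{0}^{\infty} \frac{2 a}{\left(a^{2} + s^{2}\right)^{2}} \, ds = \frac{\pi}{2 a^{2}},$$
so $\int_{0}^{\infty} - \frac{1}{\left(a^{2} + s^{2}\right)^{2}} \, ds = - \frac{\pi}{4 a^{3}}$.

Setting $a = 4$:
$$I = - \frac{\pi}{256}.$$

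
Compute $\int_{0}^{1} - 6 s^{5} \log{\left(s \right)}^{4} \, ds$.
$- \frac{1}{54}$

Begin with the known integral
$$J(a) = \int_{0}^{1} - 6 s^{a} \, ds = - \frac{6}{a + 1}.$$

Differentiating under the integral sign brings down a factor of $\ln s$:
$$\frac{dJ}{da} = \int_{0}^{1} - 6 s^{a} \log{\left(s \right)} \, ds = \frac{6}{\left(a + 1\right)^{2}}.$$

Repeating $4$ times in total — each differentiation brings down another $\ln s$ — gives
$$\frac{d^{4}J}{da^{4}} = \int_{0}^{1} - 6 s^{a} \log{\left(s \right)}^{4} \, ds = - \frac{144}{\left(a + 1\right)^{5}},$$
and the integrand here is exactly the target integrand, so $I = - \frac{144}{\left(a + 1\right)^{5}}$.

Setting $a = 5$:
$$I = - \frac{1}{54}.$$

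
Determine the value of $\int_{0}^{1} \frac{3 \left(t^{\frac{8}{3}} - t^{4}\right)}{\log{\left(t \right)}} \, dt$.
$- \log{\left(\frac{3375}{1331} \right)}$

Introduce a parameter $a$ in the exponent: let $I(a) = \int_{0}^{1} \frac{3 \left(t^{\frac{8}{3}} - t^{a}\right)}{\log{\left(t \right)}} \, dt$.

Since $\dfrac{\partial}{\partial a}\,t^{a} = t^{a} \ln t$, the $\ln t$ in the denominator cancels and
$$\frac{dI}{da} = \int_{0}^{1} -3 t^{a} \, dt = -3 \left[\frac{t^{a+1}}{a+1}\right]_0^1 = - \frac{3}{a + 1}.$$

Integrating with respect to $a$ gives $I(a) = - \log{\left(\frac{27 \left(a + 1\right)^{3}}{1331} \right)} + C$.

At $a = \frac{8}{3}$ the integrand is identically $0$, so $I(\frac{8}{3}) = 0$. The closed form gives $0$, hence $C = 0$.

Setting $a = 4$:
$$I = - \log{\left(\frac{3375}{1331} \right)}.$$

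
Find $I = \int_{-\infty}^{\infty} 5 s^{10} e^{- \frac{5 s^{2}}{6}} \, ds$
$\frac{45927 \sqrt{30} \sqrt{\pi}}{625}$

Begin with the known integral
$$J(a) = \int_{-\infty}^{\infty} 5 e^{- a s^{2}} \, ds = \frac{5 \sqrt{\pi}}{\sqrt{a}}.$$

Differentiating under the integral sign brings down a factor of $(-s^2)$:
$$\frac{dJ}{da} = \int_{-\infty}^{\infty} - 5 s^{2} e^{- a s^{2}} \, ds = - \frac{5 \sqrt{\pi}}{2 a^{\frac{3}{2}}}.$$

Repeating $5$ times in total — each differentiation brings down another $(-s^2)$ — gives
$$\frac{d^{5}J}{da^{5}} = \int_{-\infty}^{\infty} - 5 s^{10} e^{- a s^{2}} \, ds = - \frac{4725 \sqrt{\pi}}{32 a^{\frac{11}{2}}},$$
and the integrand here is $(-1)^{5}$ times the target integrand, so $I = (-1)^{5}\,\frac{d^{5}J}{da^{5}} = \frac{4725 \sqrt{\pi}}{32 a^{\frac{11}{2}}}$.

Setting $a = \frac{5}{6}$:
$$I = \frac{45927 \sqrt{30} \sqrt{\pi}}{625}.$$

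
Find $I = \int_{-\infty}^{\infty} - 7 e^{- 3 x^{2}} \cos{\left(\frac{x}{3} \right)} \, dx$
$- \frac{7 \sqrt{3} \sqrt{\pi}}{3 e^{\frac{1}{108}}}$

Let $b$ denote the cosine frequency and define $I(b) = \int_{-\infty}^{\infty} - 7 e^{- 3 x^{2}} \cos{\left(b x \right)} \, dx$.

Differentiating under the integral sign,
$$I'(b) = \int_{-\infty}^{\infty} 7 x e^{- 3 x^{2}} \sin{\left(b x \right)} \, dx.$$

Integrate $\int_{-\infty}^{\infty} x \sin(b x)\, e^{- 3 x^{2}}\, dx$ by parts with $u = \sin(b x)$ and $dv = x\, e^{- 3 x^{2}}\, dx$, giving $v = - \frac{e^{- 3 x^{2}}}{6}$. The boundary term vanishes and
$$\int_{-\infty}^{\infty} x \sin(b x)\, e^{- 3 x^{2}}\, dx = \frac{b}{6} \int_{-\infty}^{\infty} \cos(b x)\, e^{- 3 x^{2}}\, dx,$$
so $I'(b) = - \frac{b}{6}\, I(b)$.

This is a separable first-order ODE; solving with the initial condition $I(0) = \int_{-\infty}^{\infty} - 7 e^{- 3 x^{2}}\,dx = - \frac{7 \sqrt{3} \sqrt{\pi}}{3}$ gives
$$I(b) = - \frac{7 \sqrt{3} \sqrt{\pi} e^{- \frac{b^{2}}{12}}}{3}.$$

Setting $b = \frac{1}{3}$:
$$I = - \frac{7 \sqrt{3} \sqrt{\pi}}{3 e^{\frac{1}{108}}}.$$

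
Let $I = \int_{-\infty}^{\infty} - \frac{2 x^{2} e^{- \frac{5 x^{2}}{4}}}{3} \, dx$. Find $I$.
$- \frac{8 \sqrt{5} \sqrt{\pi}}{75}$

Start from the elementary integral
$$J(a) = \int_{-\infty}^{\infty} - \frac{2 e^{- a x^{2}}}{3} \, dx = - \frac{2 \sqrt{\pi}}{3 \sqrt{a}}.$$

Differentiating under the integral sign brings down a factor of $(-x^2)$:
$$\frac{dJ}{da} = \int_{-\infty}^{\infty} \frac{2 x^{2} e^{- a x^{2}}}{3} \, dx = \frac{\sqrt{\pi}}{3 a^{\frac{3}{2}}}.$$

The integral on the left is $-I$, so $I = - \frac{\sqrt{\pi}}{3 a^{\frac{3}{2}}}$.

Setting $a = \frac{5}{4}$:
$$I = - \frac{8 \sqrt{5} \sqrt{\pi}}{75}.$$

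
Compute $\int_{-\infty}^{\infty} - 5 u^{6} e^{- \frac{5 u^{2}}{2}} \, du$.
$- \frac{3 \sqrt{10} \sqrt{\pi}}{25}$

Start from the elementary integral
$$J(a) = \int_{-\infty}^{\infty} - 5 e^{- a u^{2}} \, du = - \frac{5 \sqrt{\pi}}{\sqrt{a}}.$$

Differentiating under the integral sign brings down a factor of $(-u^2)$:
$$\frac{dJ}{da} = \int_{-\infty}^{\infty} 5 u^{2} e^{- a u^{2}} \, du = \frac{5 \sqrt{\pi}}{2 a^{\frac{3}{2}}}.$$

Repeating $3$ times in total — each differentiation brings down another $(-u^2)$ — gives
$$\frac{d^{3}J}{da^{3}} = \int_{-\infty}^{\infty} 5 u^{6} e^{- a u^{2}} \, du = \frac{75 \sqrt{\pi}}{8 a^{\frac{7}{2}}},$$
and the integrand here is $(-1)^{3}$ times the target integrand, so $I = (-1)^{3}\,\frac{d^{3}J}{da^{3}} = - \frac{75 \sqrt{\pi}}{8 a^{\frac{7}{2}}}$.

Setting $a = \frac{5}{2}$:
$$I = - \frac{3 \sqrt{10} \sqrt{\pi}}{25}.$$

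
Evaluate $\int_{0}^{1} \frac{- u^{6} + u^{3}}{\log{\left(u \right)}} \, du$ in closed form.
$\log{\left(\frac{4}{7} \right)}$

Consider the one-parameter family: let $I(a) = \int_{0}^{1} \frac{- u^{6} + u^{a}}{\log{\left(u \right)}} \, du$.

Since $\dfrac{\partial}{\partial a}\,u^{a} = u^{a} \ln u$, the $\ln u$ in the denominator cancels and
$$\frac{dI}{da} = \int_{0}^{1} u^{a} \, du = \left[\frac{u^{a+1}}{a+1}\right]_0^1 = \frac{1}{a + 1}.$$

Integrating with respect to $a$ gives $I(a) = \log{\left(\frac{a}{7} + \frac{1}{7} \right)} + C$.

At $a = 6$ the integrand is identically $0$, so $I(6) = 0$. The closed form gives $0$, hence $C = 0$.

Setting $a = 3$:
$$I = \log{\left(\frac{4}{7} \right)}.$$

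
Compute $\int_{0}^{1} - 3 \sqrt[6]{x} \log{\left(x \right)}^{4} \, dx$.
$- \frac{559872}{16807}$

Begin with the known integral
$$J(a) = \int_{0}^{1} - 3 x^{a} \, dx = - \frac{3}{a + 1}.$$

Differentiating under the integral sign brings down a factor of $\ln x$:
$$\frac{dJ}{da} = \int_{0}^{1} - 3 x^{a} \log{\left(x \right)} \, dx = \frac{3}{\left(a + 1\right)^{2}}.$$

Repeating $4$ times in total — each differentiation brings down another $\ln x$ — gives
$$\frac{d^{4}J}{da^{4}} = \int_{0}^{1} - 3 x^{a} \log{\left(x \right)}^{4} \, dx = - \frac{72}{\left(a + 1\right)^{5}},$$
and the integrand here is exactly the target integrand, so $I = - \frac{72}{\left(a + 1\right)^{5}}$.

Setting $a = \frac{1}{6}$:
$$I = - \frac{559872}{16807}.$$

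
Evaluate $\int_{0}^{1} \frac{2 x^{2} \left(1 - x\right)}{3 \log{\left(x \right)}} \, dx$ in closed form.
$\log{\left(\frac{6^{\frac{2}{3}}}{4} \right)}$

Introduce a parameter $a$ in the exponent: let $I(a) = \int_{0}^{1} \frac{2 \left(- x^{3} + x^{a}\right)}{3 \log{\left(x \right)}} \, dx$.

Since $\dfrac{\partial}{\partial a}\,x^{a} = x^{a} \ln x$, the $\ln x$ in the denominator cancels and
$$\frac{dI}{da} = \int_{0}^{1} \frac{2}{3} x^{a} \, dx = \frac{2}{3} \left[\frac{x^{a+1}}{a+1}\right]_0^1 = \frac{2}{3 \left(a + 1\right)}.$$

Integrating with respect to $a$ gives $I(a) = \frac{2 \log{\left(a + 1 \right)}}{3} - \frac{4 \log{\left(2 \right)}}{3} + C$.

At $a = 3$ the integrand is identically $0$, so $I(3) = 0$. The closed form gives $0$, hence $C = 0$.

Setting $a = 2$:
$$I = \log{\left(\frac{6^{\frac{2}{3}}}{4} \right)}.$$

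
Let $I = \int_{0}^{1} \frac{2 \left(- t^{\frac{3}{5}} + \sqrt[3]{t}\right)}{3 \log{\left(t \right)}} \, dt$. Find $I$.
$- \frac{2 \log{\left(6 \right)}}{3} + \frac{2 \log{\left(5 \right)}}{3}$

Consider the one-parameter family: let $I(a) = \int_{0}^{1} \frac{2 \left(- t^{\frac{3}{5}} + t^{a}\right)}{3 \log{\left(t \right)}} \, dt$.

Since $\dfrac{\partial}{\partial a}\,t^{a} = t^{a} \ln t$, the $\ln t$ in the denominator cancels and
$$\frac{dI}{da} = \int_{0}^{1} \frac{2}{3} t^{a} \, dt = \frac{2}{3} \left[\frac{t^{a+1}}{a+1}\right]_0^1 = \frac{2}{3 \left(a + 1\right)}.$$

Integrating with respect to $a$ gives $I(a) = \log{\left(\frac{5^{\frac{2}{3}} \left(a + 1\right)^{\frac{2}{3}}}{4} \right)} + C$.

At $a = \frac{3}{5}$ the integrand is identically $0$, so $I(\frac{3}{5}) = 0$. The closed form gives $0$, hence $C = 0$.

Setting $a = \frac{1}{3}$:
$$I = - \frac{2 \log{\left(6 \right)}}{3} + \frac{2 \log{\left(5 \right)}}{3}.$$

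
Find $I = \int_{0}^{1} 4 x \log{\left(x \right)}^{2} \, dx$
$1$

Start from the elementary integral
$$J(a) = \int_{0}^{1} 4 x^{a} \, dx = \frac{4}{a + 1}.$$

Differentiating under the integral sign brings down a factor of $\ln x$:
$$\frac{dJ}{da} = \int_{0}^{1} 4 x^{a} \log{\left(x \right)} \, dx = - \frac{4}{\left(a + 1\right)^{2}}.$$

Repeating twice in total — each differentiation brings down another $\ln x$ — gives
$$\frac{d^{2}J}{da^{2}} = \int_{0}^{1} 4 x^{a} \log{\left(x \right)}^{2} \, dx = \frac{8}{\left(a + 1\right)^{3}},$$
and the integrand here is exactly the target integrand, so $I = \frac{8}{\left(a + 1\right)^{3}}$.

Setting $a = 1$:
$$I = 1.$$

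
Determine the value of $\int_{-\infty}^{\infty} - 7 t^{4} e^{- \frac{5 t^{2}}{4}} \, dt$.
$- \frac{168 \sqrt{5} \sqrt{\pi}}{125}$

Begin with the known integral
$$J(a) = \int_{-\infty}^{\infty} - 7 e^{- a t^{2}} \, dt = - \frac{7 \sqrt{\pi}}{\sqrt{a}}.$$

Differentiating under the integral sign brings down a factor of $(-t^2)$:
$$\frac{dJ}{da} = \int_{-\infty}^{\infty} 7 t^{2} e^{- a t^{2}} \, dt = \frac{7 \sqrt{\pi}}{2 a^{\frac{3}{2}}}.$$

Repeating twice in total — each differentiation brings down another $(-t^2)$ — gives
$$\frac{d^{2}J}{da^{2}} = \int_{-\infty}^{\infty} - 7 t^{4} e^{- a t^{2}} \, dt = - \frac{21 \sqrt{\pi}}{4 a^{\frac{5}{2}}},$$
and the integrand here is exactly the target integrand, so $I = - \frac{21 \sqrt{\pi}}{4 a^{\frac{5}{2}}}$.

Setting $a = \frac{5}{4}$:
$$I = - \frac{168 \sqrt{5} \sqrt{\pi}}{125}.$$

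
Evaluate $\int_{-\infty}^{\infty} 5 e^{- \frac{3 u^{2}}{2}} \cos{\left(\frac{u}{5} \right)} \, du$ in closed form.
$\frac{5 \sqrt{6} \sqrt{\pi}}{3 e^{\frac{1}{150}}}$

Let $b$ denote the cosine frequency and define $I(b) = \int_{-\infty}^{\infty} 5 e^{- \frac{3 u^{2}}{2}} \cos{\left(b u \right)} \, du$.

Differentiating under the integral sign,
$$I'(b) = \int_{-\infty}^{\infty} - 5 u e^{- \frac{3 u^{2}}{2}} \sin{\left(b u \right)} \, du.$$

Integrate $\int_{-\infty}^{\infty} u \sin(b u)\, e^{- \frac{3 u^{2}}{2}}\, du$ by parts with $w = \sin(b u)$ and $dv = u\, e^{- \frac{3 u^{2}}{2}}\, du$, giving $v = - \frac{e^{- \frac{3 u^{2}}{2}}}{3}$. The boundary term vanishes and
$$\int_{-\infty}^{\infty} u \sin(b u)\, e^{- \frac{3 u^{2}}{2}}\, du = \frac{b}{3} \int_{-\infty}^{\infty} \cos(b u)\, e^{- \frac{3 u^{2}}{2}}\, du,$$
so $I'(b) = - \frac{b}{3}\, I(b)$.

This is a separable first-order ODE; solving with the initial condition $I(0) = \int_{-\infty}^{\infty} 5 e^{- \frac{3 u^{2}}{2}}\,du = \frac{5 \sqrt{6} \sqrt{\pi}}{3}$ gives
$$I(b) = \frac{5 \sqrt{6} \sqrt{\pi} e^{- \frac{b^{2}}{6}}}{3}.$$

Setting $b = \frac{1}{5}$:
$$I = \frac{5 \sqrt{6} \sqrt{\pi}}{3 e^{\frac{1}{150}}}.$$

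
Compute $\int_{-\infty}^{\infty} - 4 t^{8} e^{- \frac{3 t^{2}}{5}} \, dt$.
$- \frac{21875 \sqrt{15} \sqrt{\pi}}{324}$

Consider the simpler parametrised integral
$$J(a) = \int_{-\infty}^{\infty} - 4 e^{- a t^{2}} \, dt = - \frac{4 \sqrt{\pi}}{\sqrt{a}}.$$

Differentiating under the integral sign brings down a factor of $(-t^2)$:
$$\frac{dJ}{da} = \int_{-\infty}^{\infty} 4 t^{2} e^{- a t^{2}} \, dt = \frac{2 \sqrt{\pi}}{a^{\frac{3}{2}}}.$$

Repeating $4$ times in total — each differentiation brings down another $(-t^2)$ — gives
$$\frac{d^{4}J}{da^{4}} = \int_{-\infty}^{\infty} - 4 t^{8} e^{- a t^{2}} \, dt = - \frac{105 \sqrt{\pi}}{4 a^{\frac{9}{2}}},$$
and the integrand here is exactly the target integrand, so $I = - \frac{105 \sqrt{\pi}}{4 a^{\frac{9}{2}}}$.

Setting $a = \frac{3}{5}$:
$$I = - \frac{21875 \sqrt{15} \sqrt{\pi}}{324}.$$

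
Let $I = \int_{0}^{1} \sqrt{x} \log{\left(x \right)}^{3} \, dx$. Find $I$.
$- \frac{32}{27}$

Begin with the known integral
$$J(a) = \int_{0}^{1} x^{a} \, dx = \frac{1}{a + 1}.$$

Differentiating under the integral sign brings down a factor of $\ln x$:
$$\frac{dJ}{da} = \int_{0}^{1} x^{a} \log{\left(x \right)} \, dx = - \frac{1}{\left(a + 1\right)^{2}}.$$

Repeating $3$ times in total — each differentiation brings down another $\ln x$ — gives
$$\frac{d^{3}J}{da^{3}} = \int_{0}^{1} x^{a} \log{\left(x \right)}^{3} \, dx = - \frac{6}{\left(a + 1\right)^{4}},$$
and the integrand here is exactly the target integrand, so $I = - \frac{6}{\left(a + 1\right)^{4}}$.

Setting $a = \frac{1}{2}$:
$$I = - \frac{32}{27}.$$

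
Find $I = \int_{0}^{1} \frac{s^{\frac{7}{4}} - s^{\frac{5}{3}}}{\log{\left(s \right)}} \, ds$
$\log{\left(\frac{33}{32} \right)}$

Introduce a parameter $a$ in the exponent: let $I(a) = \int_{0}^{1} \frac{- s^{\frac{5}{3}} + s^{a}}{\log{\left(s \right)}} \, ds$.

Since $\dfrac{\partial}{\partial a}\,s^{a} = s^{a} \ln s$, the $\ln s$ in the denominator cancels and
$$\frac{dI}{da} = \int_{0}^{1} s^{a} \, ds = \left[\frac{s^{a+1}}{a+1}\right]_0^1 = \frac{1}{a + 1}.$$

Integrating with respect to $a$ gives $I(a) = \log{\left(\frac{3 a}{8} + \frac{3}{8} \right)} + C$.

At $a = \frac{5}{3}$ the integrand is identically $0$, so $I(\frac{5}{3}) = 0$. The closed form gives $0$, hence $C = 0$.

Setting $a = \frac{7}{4}$:
$$I = \log{\left(\frac{33}{32} \right)}.$$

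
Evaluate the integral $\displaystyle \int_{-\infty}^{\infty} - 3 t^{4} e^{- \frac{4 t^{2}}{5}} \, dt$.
$- \frac{225 \sqrt{5} \sqrt{\pi}}{128}$

Consider the simpler parametrised integral
$$J(a) = \int_{-\infty}^{\infty} - 3 e^{- a t^{2}} \, dt = - \frac{3 \sqrt{\pi}}{\sqrt{a}}.$$

Differentiating under the integral sign brings down a factor of $(-t^2)$:
$$\frac{dJ}{da} = \int_{-\infty}^{\infty} 3 t^{2} e^{- a t^{2}} \, dt = \frac{3 \sqrt{\pi}}{2 a^{\frac{3}{2}}}.$$

Repeating twice in total — each differentiation brings down another $(-t^2)$ — gives
$$\frac{d^{2}J}{da^{2}} = \int_{-\infty}^{\infty} - 3 t^{4} e^{- a t^{2}} \, dt = - \frac{9 \sqrt{\pi}}{4 a^{\frac{5}{2}}},$$
and the integrand here is exactly the target integrand, so $I = - \frac{9 \sqrt{\pi}}{4 a^{\frac{5}{2}}}$.

Setting $a = \frac{4}{5}$:
$$I = - \frac{225 \sqrt{5} \sqrt{\pi}}{128}.$$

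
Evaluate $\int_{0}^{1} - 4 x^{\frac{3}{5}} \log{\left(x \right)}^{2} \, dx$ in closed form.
$- \frac{125}{64}$

Consider the simpler parametrised integral
$$J(a) = \int_{0}^{1} - 4 x^{a} \, dx = - \frac{4}{a + 1}.$$

Differentiating under the integral sign brings down a factor of $\ln x$:
$$\frac{dJ}{da} = \int_{0}^{1} - 4 x^{a} \log{\left(x \right)} \, dx = \frac{4}{\left(a + 1\right)^{2}}.$$

Repeating twice in total — each differentiation brings down another $\ln x$ — gives
$$\frac{d^{2}J}{da^{2}} = \int_{0}^{1} - 4 x^{a} \log{\left(x \right)}^{2} \, dx = - \frac{8}{\left(a + 1\right)^{3}},$$
and the integrand here is exactly the target integrand, so $I = - \frac{8}{\left(a + 1\right)^{3}}$.

Setting $a = \frac{3}{5}$:
$$I = - \frac{125}{64}.$$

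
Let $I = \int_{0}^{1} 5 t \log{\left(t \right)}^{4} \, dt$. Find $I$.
$\frac{15}{4}$

Start from the elementary integral
$$J(a) = \int_{0}^{1} 5 t^{a} \, dt = \frac{5}{a + 1}.$$

Differentiating under the integral sign brings down a factor of $\ln t$:
$$\frac{dJ}{da} = \int_{0}^{1} 5 t^{a} \log{\left(t \right)} \, dt = - \frac{5}{\left(a + 1\right)^{2}}.$$

Repeating $4$ times in total — each differentiation brings down another $\ln t$ — gives
$$\frac{d^{4}J}{da^{4}} = \int_{0}^{1} 5 t^{a} \log{\left(t \right)}^{4} \, dt = \frac{120}{\left(a + 1\right)^{5}},$$
and the integrand here is exactly the target integrand, so $I = \frac{120}{\left(a + 1\right)^{5}}$.

Setting $a = 1$:
$$I = \frac{15}{4}.$$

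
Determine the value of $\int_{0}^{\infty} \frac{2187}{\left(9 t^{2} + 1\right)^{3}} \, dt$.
$\frac{2187 \pi}{16}$

Start from the standard arctangent integral
$$J(a) = \int_{0}^{\infty} \frac{3}{a^{2} + t^{2}} \, dt = \frac{3 \pi}{2 a}.$$

Differentiating under the integral sign with respect to $a$,
$$\frac{dJ}{da} = \int_{0}^{\infty} - \frac{6 a}{\left(a^{2} + t^{2}\right)^{2}} \, dt = - \frac{3 \pi}{2 a^{2}},$$
so $\int_{0}^{\infty} \frac{3}{\left(a^{2} + t^{2}\right)^{2}} \, dt = \frac{3 \pi}{4 a^{3}}$.

Repeating — each differentiation of $1/(t^2+a^2)^j$ produces $-2ja/(t^2+a^2)^{j+1}$ — and dividing through by $-2ja$ at each step yields, after $2$ differentiations in total,
$$\int_{0}^{\infty} \frac{3}{\left(a^{2} + t^{2}\right)^{3}} \, dt = \frac{9 \pi}{16 a^{5}}.$$

Setting $a = \frac{1}{3}$:
$$I = \frac{2187 \pi}{16}.$$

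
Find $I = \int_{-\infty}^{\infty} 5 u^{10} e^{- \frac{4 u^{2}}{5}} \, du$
$\frac{14765625 \sqrt{5} \sqrt{\pi}}{65536}$

Begin with the known integral
$$J(a) = \int_{-\infty}^{\infty} 5 e^{- a u^{2}} \, du = \frac{5 \sqrt{\pi}}{\sqrt{a}}.$$

Differentiating under the integral sign brings down a factor of $(-u^2)$:
$$\frac{dJ}{da} = \int_{-\infty}^{\infty} - 5 u^{2} e^{- a u^{2}} \, du = - \frac{5 \sqrt{\pi}}{2 a^{\frac{3}{2}}}.$$

Repeating $5$ times in total — each differentiation brings down another $(-u^2)$ — gives
$$\frac{d^{5}J}{da^{5}} = \int_{-\infty}^{\infty} - 5 u^{10} e^{- a u^{2}} \, du = - \frac{4725 \sqrt{\pi}}{32 a^{\frac{11}{2}}},$$
and the integrand here is $(-1)^{5}$ times the target integrand, so $I = (-1)^{5}\,\frac{d^{5}J}{da^{5}} = \frac{4725 \sqrt{\pi}}{32 a^{\frac{11}{2}}}$.

Setting $a = \frac{4}{5}$:
$$I = \frac{14765625 \sqrt{5} \sqrt{\pi}}{65536}.$$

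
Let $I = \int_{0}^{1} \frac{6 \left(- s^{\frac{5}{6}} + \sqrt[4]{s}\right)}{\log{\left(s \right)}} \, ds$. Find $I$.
$\log{\left(\frac{11390625}{113379904} \right)}$

Introduce a parameter $a$ in the exponent: let $I(a) = \int_{0}^{1} \frac{6 \left(- s^{\frac{5}{6}} + s^{a}\right)}{\log{\left(s \right)}} \, ds$.

Since $\dfrac{\partial}{\partial a}\,s^{a} = s^{a} \ln s$, the $\ln s$ in the denominator cancels and
$$\frac{dI}{da} = \int_{0}^{1} 6 s^{a} \, ds = 6 \left[\frac{s^{a+1}}{a+1}\right]_0^1 = \frac{6}{a + 1}.$$

Integrating with respect to $a$ gives $I(a) = \log{\left(\frac{46656 \left(a + 1\right)^{6}}{1771561} \right)} + C$.

At $a = \frac{5}{6}$ the integrand is identically $0$, so $I(\frac{5}{6}) = 0$. The closed form gives $0$, hence $C = 0$.

Setting $a = \frac{1}{4}$:
$$I = \log{\left(\frac{11390625}{113379904} \right)}.$$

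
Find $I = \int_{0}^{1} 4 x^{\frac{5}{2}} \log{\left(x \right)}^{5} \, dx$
$- \frac{30720}{117649}$

Consider the simpler parametrised integral
$$J(a) = \int_{0}^{1} 4 x^{a} \, dx = \frac{4}{a + 1}.$$

Differentiating under the integral sign brings down a factor of $\ln x$:
$$\frac{dJ}{da} = \int_{0}^{1} 4 x^{a} \log{\left(x \right)} \, dx = - \frac{4}{\left(a + 1\right)^{2}}.$$

Repeating $5$ times in total — each differentiation brings down another $\ln x$ — gives
$$\frac{d^{5}J}{da^{5}} = \int_{0}^{1} 4 x^{a} \log{\left(x \right)}^{5} \, dx = - \frac{480}{\left(a + 1\right)^{6}},$$
and the integrand here is exactly the target integrand, so $I = - \frac{480}{\left(a + 1\right)^{6}}$.

Setting $a = \frac{5}{2}$:
$$I = - \frac{30720}{117649}.$$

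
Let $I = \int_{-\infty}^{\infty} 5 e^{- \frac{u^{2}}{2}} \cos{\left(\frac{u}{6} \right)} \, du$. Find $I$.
$\frac{5 \sqrt{2} \sqrt{\pi}}{e^{\frac{1}{72}}}$

Let $b$ denote the cosine frequency and define $I(b) = \int_{-\infty}^{\infty} 5 e^{- \frac{u^{2}}{2}} \cos{\left(b u \right)} \, du$.

Differentiating under the integral sign,
$$I'(b) = \int_{-\infty}^{\infty} - 5 u e^{- \frac{u^{2}}{2}} \sin{\left(b u \right)} \, du.$$

Integrate $\int_{-\infty}^{\infty} u \sin(b u)\, e^{- \frac{u^{2}}{2}}\, du$ by parts with $w = \sin(b u)$ and $dv = u\, e^{- \frac{u^{2}}{2}}\, du$, giving $v = - e^{- \frac{u^{2}}{2}}$. The boundary term vanishes and
$$\int_{-\infty}^{\infty} u \sin(b u)\, e^{- \frac{u^{2}}{2}}\, du = b \int_{-\infty}^{\infty} \cos(b u)\, e^{- \frac{u^{2}}{2}}\, du,$$
so $I'(b) = - b\, I(b)$.

This is a separable first-order ODE; solving with the initial condition $I(0) = \int_{-\infty}^{\infty} 5 e^{- \frac{u^{2}}{2}}\,du = 5 \sqrt{2} \sqrt{\pi}$ gives
$$I(b) = 5 \sqrt{2} \sqrt{\pi} e^{- \frac{b^{2}}{2}}.$$

Setting $b = \frac{1}{6}$:
$$I = \frac{5 \sqrt{2} \sqrt{\pi}}{e^{\frac{1}{72}}}.$$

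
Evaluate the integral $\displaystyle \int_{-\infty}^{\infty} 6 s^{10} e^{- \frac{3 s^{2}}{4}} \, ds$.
$\frac{4480 \sqrt{3} \sqrt{\pi}}{9}$

Consider the simpler parametrised integral
$$J(a) = \int_{-\infty}^{\infty} 6 e^{- a s^{2}} \, ds = \frac{6 \sqrt{\pi}}{\sqrt{a}}.$$

Differentiating under the integral sign brings down a factor of $(-s^2)$:
$$\frac{dJ}{da} = \int_{-\infty}^{\infty} - 6 s^{2} e^{- a s^{2}} \, ds = - \frac{3 \sqrt{\pi}}{a^{\frac{3}{2}}}.$$

Repeating $5$ times in total — each differentiation brings down another $(-s^2)$ — gives
$$\frac{d^{5}J}{da^{5}} = \int_{-\infty}^{\infty} - 6 s^{10} e^{- a s^{2}} \, ds = - \frac{2835 \sqrt{\pi}}{16 a^{\frac{11}{2}}},$$
and the integrand here is $(-1)^{5}$ times the target integrand, so $I = (-1)^{5}\,\frac{d^{5}J}{da^{5}} = \frac{2835 \sqrt{\pi}}{16 a^{\frac{11}{2}}}$.

Setting $a = \frac{3}{4}$:
$$I = \frac{4480 \sqrt{3} \sqrt{\pi}}{9}.$$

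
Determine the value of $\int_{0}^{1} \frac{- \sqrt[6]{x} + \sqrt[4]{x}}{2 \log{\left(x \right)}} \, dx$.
$\log{\left(\frac{\sqrt{210}}{14} \right)}$

Replace the exponent $\frac{1}{6}$ by a parameter $a$: let $I(a) = \int_{0}^{1} \frac{\sqrt[4]{x} - x^{a}}{2 \log{\left(x \right)}} \, dx$.

Since $\dfrac{\partial}{\partial a}\,x^{a} = x^{a} \ln x$, the $\ln x$ in the denominator cancels and
$$\frac{dI}{da} = \int_{0}^{1} - \frac{1}{2} x^{a} \, dx = - \frac{1}{2} \left[\frac{x^{a+1}}{a+1}\right]_0^1 = - \frac{1}{2 a + 2}.$$

Integrating with respect to $a$ gives $I(a) = - \frac{\log{\left(a + 1 \right)}}{2} - \log{\left(2 \right)} + \frac{\log{\left(5 \right)}}{2} + C$.

At $a = \frac{1}{4}$ the integrand is identically $0$, so $I(\frac{1}{4}) = 0$. The closed form gives $0$, hence $C = 0$.

Setting $a = \frac{1}{6}$:
$$I = \log{\left(\frac{\sqrt{210}}{14} \right)}.$$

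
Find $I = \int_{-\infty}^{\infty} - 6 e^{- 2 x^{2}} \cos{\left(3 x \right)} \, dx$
$- \frac{3 \sqrt{2} \sqrt{\pi}}{e^{\frac{9}{8}}}$

Define $I(b) = \int_{-\infty}^{\infty} - 6 e^{- 2 x^{2}} \cos{\left(b x \right)} \, dx$.

Differentiating under the integral sign,
$$I'(b) = \int_{-\infty}^{\infty} 6 x e^{- 2 x^{2}} \sin{\left(b x \right)} \, dx.$$

Integrate $\int_{-\infty}^{\infty} x \sin(b x)\, e^{- 2 x^{2}}\, dx$ by parts with $u = \sin(b x)$ and $dv = x\, e^{- 2 x^{2}}\, dx$, giving $v = - \frac{e^{- 2 x^{2}}}{4}$. The boundary term vanishes and
$$\int_{-\infty}^{\infty} x \sin(b x)\, e^{- 2 x^{2}}\, dx = \frac{b}{4} \int_{-\infty}^{\infty} \cos(b x)\, e^{- 2 x^{2}}\, dx,$$
so $I'(b) = - \frac{b}{4}\, I(b)$.

This is a separable first-order ODE; solving with the initial condition $I(0) = \int_{-\infty}^{\infty} - 6 e^{- 2 x^{2}}\,dx = - 3 \sqrt{2} \sqrt{\pi}$ gives
$$I(b) = - 3 \sqrt{2} \sqrt{\pi} e^{- \frac{b^{2}}{8}}.$$

Setting $b = 3$:
$$I = - \frac{3 \sqrt{2} \sqrt{\pi}}{e^{\frac{9}{8}}}.$$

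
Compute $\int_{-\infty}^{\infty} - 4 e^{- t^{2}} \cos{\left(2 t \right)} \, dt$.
$- \frac{4 \sqrt{\pi}}{e}$

Let $b$ denote the cosine frequency and define $I(b) = \int_{-\infty}^{\infty} - 4 e^{- t^{2}} \cos{\left(b t \right)} \, dt$.

Differentiating under the integral sign,
$$I'(b) = \int_{-\infty}^{\infty} 4 t e^{- t^{2}} \sin{\left(b t \right)} \, dt.$$

Integrate $\int_{-\infty}^{\infty} t \sin(b t)\, e^{- t^{2}}\, dt$ by parts with $u = \sin(b t)$ and $dv = t\, e^{- t^{2}}\, dt$, giving $v = - \frac{e^{- t^{2}}}{2}$. The boundary term vanishes and
$$\int_{-\infty}^{\infty} t \sin(b t)\, e^{- t^{2}}\, dt = \frac{b}{2} \int_{-\infty}^{\infty} \cos(b t)\, e^{- t^{2}}\, dt,$$
so $I'(b) = - \frac{b}{2}\, I(b)$.

This is a separable first-order ODE; solving with the initial condition $I(0) = \int_{-\infty}^{\infty} - 4 e^{- t^{2}}\,dt = - 4 \sqrt{\pi}$ gives
$$I(b) = - 4 \sqrt{\pi} e^{- \frac{b^{2}}{4}}.$$

Setting $b = 2$:
$$I = - \frac{4 \sqrt{\pi}}{e}.$$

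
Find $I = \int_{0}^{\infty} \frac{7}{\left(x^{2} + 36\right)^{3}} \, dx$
$\frac{7 \pi}{41472}$

Recall the elementary integral
$$J(a) = \int_{0}^{\infty} \frac{7}{a^{2} + x^{2}} \, dx = \frac{7 \pi}{2 a}.$$

Differentiating under the integral sign with respect to $a$,
$$\frac{dJ}{da} = \int_{0}^{\infty} - \frac{14 a}{\left(a^{2} + x^{2}\right)^{2}} \, dx = - \frac{7 \pi}{2 a^{2}},$$
so $\int_{0}^{\infty} \frac{7}{\left(a^{2} + x^{2}\right)^{2}} \, dx = \frac{7 \pi}{4 a^{3}}$.

Repeating — each differentiation of $1/(x^2+a^2)^j$ produces $-2ja/(x^2+a^2)^{j+1}$ — and dividing through by $-2ja$ at each step yields, after $2$ differentiations in total,
$$\int_{0}^{\infty} \frac{7}{\left(a^{2} + x^{2}\right)^{3}} \, dx = \frac{21 \pi}{16 a^{5}}.$$

Setting $a = 6$:
$$I = \frac{7 \pi}{41472}.$$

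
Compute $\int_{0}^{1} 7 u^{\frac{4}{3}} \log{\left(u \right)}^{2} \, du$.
$\frac{54}{49}$

Begin with the known integral
$$J(a) = \int_{0}^{1} 7 u^{a} \, du = \frac{7}{a + 1}.$$

Differentiating under the integral sign brings down a factor of $\ln u$:
$$\frac{dJ}{da} = \int_{0}^{1} 7 u^{a} \log{\left(u \right)} \, du = - \frac{7}{\left(a + 1\right)^{2}}.$$

Repeating twice in total — each differentiation brings down another $\ln u$ — gives
$$\frac{d^{2}J}{da^{2}} = \int_{0}^{1} 7 u^{a} \log{\left(u \right)}^{2} \, du = \frac{14}{\left(a + 1\right)^{3}},$$
and the integrand here is exactly the target integrand, so $I = \frac{14}{\left(a + 1\right)^{3}}$.

Setting $a = \frac{4}{3}$:
$$I = \frac{54}{49}.$$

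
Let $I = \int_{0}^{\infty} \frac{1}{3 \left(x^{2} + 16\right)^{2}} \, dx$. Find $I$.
$\frac{\pi}{768}$

Begin with the known result
$$J(a) = \int_{0}^{\infty} \frac{1}{3 \left(a^{2} + x^{2}\right)} \, dx = \frac{\pi}{6 a}.$$

Differentiating under the integral sign with respect to $a$,
$$\frac{dJ}{da} = \int_{0}^{\infty} - \frac{2 a}{3 \left(a^{2} + x^{2}\right)^{2}} \, dx = - \frac{\pi}{6 a^{2}},$$
so $\int_{0}^{\infty} \frac{1}{3 \left(a^{2} + x^{2}\right)^{2}} \, dx = \frac{\pi}{12 a^{3}}$.

Setting $a = 4$:
$$I = \frac{\pi}{768}.$$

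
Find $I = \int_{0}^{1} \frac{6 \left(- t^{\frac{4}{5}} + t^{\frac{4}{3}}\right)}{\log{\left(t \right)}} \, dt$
$\log{\left(\frac{1838265625}{387420489} \right)}$

Consider the one-parameter family: let $I(a) = \int_{0}^{1} \frac{6 \left(- t^{\frac{4}{5}} + t^{a}\right)}{\log{\left(t \right)}} \, dt$.

Since $\dfrac{\partial}{\partial a}\,t^{a} = t^{a} \ln t$, the $\ln t$ in the denominator cancels and
$$\frac{dI}{da} = \int_{0}^{1} 6 t^{a} \, dt = 6 \left[\frac{t^{a+1}}{a+1}\right]_0^1 = \frac{6}{a + 1}.$$

Integrating with respect to $a$ gives $I(a) = \log{\left(\frac{15625 \left(a + 1\right)^{6}}{531441} \right)} + C$.

At $a = \frac{4}{5}$ the integrand is identically $0$, so $I(\frac{4}{5}) = 0$. The closed form gives $0$, hence $C = 0$.

Setting $a = \frac{4}{3}$:
$$I = \log{\left(\frac{1838265625}{387420489} \right)}.$$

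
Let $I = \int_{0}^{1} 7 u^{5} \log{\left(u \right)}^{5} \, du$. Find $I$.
$- \frac{35}{1944}$

Consider the simpler parametrised integral
$$J(a) = \int_{0}^{1} 7 u^{a} \, du = \frac{7}{a + 1}.$$

Differentiating under the integral sign brings down a factor of $\ln u$:
$$\frac{dJ}{da} = \int_{0}^{1} 7 u^{a} \log{\left(u \right)} \, du = - \frac{7}{\left(a + 1\right)^{2}}.$$

Repeating $5$ times in total — each differentiation brings down another $\ln u$ — gives
$$\frac{d^{5}J}{da^{5}} = \int_{0}^{1} 7 u^{a} \log{\left(u \right)}^{5} \, du = - \frac{840}{\left(a + 1\right)^{6}},$$
and the integrand here is exactly the target integrand, so $I = - \frac{840}{\left(a + 1\right)^{6}}$.

Setting $a = 5$:
$$I = - \frac{35}{1944}.$$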